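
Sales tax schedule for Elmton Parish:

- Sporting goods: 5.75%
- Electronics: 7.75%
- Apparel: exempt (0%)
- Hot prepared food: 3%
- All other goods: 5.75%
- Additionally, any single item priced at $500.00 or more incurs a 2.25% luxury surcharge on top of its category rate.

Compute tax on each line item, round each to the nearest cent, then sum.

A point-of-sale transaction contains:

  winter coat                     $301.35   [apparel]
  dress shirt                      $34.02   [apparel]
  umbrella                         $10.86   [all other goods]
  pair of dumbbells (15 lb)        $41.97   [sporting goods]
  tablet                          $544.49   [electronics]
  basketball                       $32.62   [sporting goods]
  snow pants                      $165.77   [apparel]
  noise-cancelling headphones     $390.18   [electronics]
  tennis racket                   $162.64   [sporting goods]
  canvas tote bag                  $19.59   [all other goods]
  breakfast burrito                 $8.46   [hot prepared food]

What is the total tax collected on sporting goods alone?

Pair of dumbbells (15 lb) $41.97: sporting goods → 5.75% → $2.41
Basketball $32.62: sporting goods → 5.75% → $1.88
Tennis racket $162.64: sporting goods → 5.75% → $9.35
Tax on sporting goods = $2.41 + $1.88 + $9.35 = $13.64

$13.64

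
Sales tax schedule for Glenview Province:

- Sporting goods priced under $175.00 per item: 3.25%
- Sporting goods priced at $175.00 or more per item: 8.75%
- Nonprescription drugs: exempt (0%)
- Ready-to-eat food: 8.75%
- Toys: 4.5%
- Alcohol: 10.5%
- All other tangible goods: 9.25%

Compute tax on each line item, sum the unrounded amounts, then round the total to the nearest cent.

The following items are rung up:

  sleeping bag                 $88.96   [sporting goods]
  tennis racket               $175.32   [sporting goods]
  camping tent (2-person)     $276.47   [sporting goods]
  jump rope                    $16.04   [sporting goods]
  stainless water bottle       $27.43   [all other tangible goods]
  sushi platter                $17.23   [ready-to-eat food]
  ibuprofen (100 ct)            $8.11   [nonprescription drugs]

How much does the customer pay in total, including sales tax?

Sleeping bag $88.96: sporting goods, under $175.00 → 3.25% → $2.8912
Tennis racket $175.32: sporting goods, $175.00 or more → 8.75% → $15.3405
Camping tent (2-person) $276.47: sporting goods, $175.00 or more → 8.75% → $24.191125
Jump rope $16.04: sporting goods, under $175.00 → 3.25% → $0.5213
Stainless water bottle $27.43: all other tangible goods → 9.25% → $2.537275
Sushi platter $17.23: ready-to-eat food → 8.75% → $1.507625
Ibuprofen (100 ct) $8.11: nonprescription drugs → 0% → $0.00
Subtotal = $609.56; unrounded tax = $46.989025 → $46.99; total due = $656.55

$656.55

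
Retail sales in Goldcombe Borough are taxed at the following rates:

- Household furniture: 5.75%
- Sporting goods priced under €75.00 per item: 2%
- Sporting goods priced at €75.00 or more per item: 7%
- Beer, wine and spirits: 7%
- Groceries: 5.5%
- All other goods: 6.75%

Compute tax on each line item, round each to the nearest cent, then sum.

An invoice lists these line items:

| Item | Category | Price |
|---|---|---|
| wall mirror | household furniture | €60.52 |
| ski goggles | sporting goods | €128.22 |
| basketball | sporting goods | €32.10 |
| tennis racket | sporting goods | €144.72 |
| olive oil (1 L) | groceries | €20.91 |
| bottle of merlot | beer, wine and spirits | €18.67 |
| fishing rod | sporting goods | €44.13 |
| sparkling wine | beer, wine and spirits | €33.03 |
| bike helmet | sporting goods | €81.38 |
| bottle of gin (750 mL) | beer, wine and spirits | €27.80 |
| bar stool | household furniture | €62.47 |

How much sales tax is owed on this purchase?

Wall mirror €60.52: household furniture → 5.75% → €3.48
Ski goggles €128.22: sporting goods, €75.00 or more → 7% → €8.98
Basketball €32.10: sporting goods, under €75.00 → 2% → €0.64
Tennis racket €144.72: sporting goods, €75.00 or more → 7% → €10.13
Olive oil (1 L) €20.91: groceries → 5.5% → €1.15
Bottle of merlot €18.67: beer, wine and spirits → 7% → €1.31
Fishing rod €44.13: sporting goods, under €75.00 → 2% → €0.88
Sparkling wine €33.03: beer, wine and spirits → 7% → €2.31
Bike helmet €81.38: sporting goods, €75.00 or more → 7% → €5.70
Bottle of gin (750 mL) €27.80: beer, wine and spirits → 7% → €1.95
Bar stool €62.47: household furniture → 5.75% → €3.59
Total tax = €3.48 + €8.98 + €0.64 + €10.13 + €1.15 + €1.31 + €0.88 + €2.31 + €5.70 + €1.95 + €3.59 = €40.12

€40.12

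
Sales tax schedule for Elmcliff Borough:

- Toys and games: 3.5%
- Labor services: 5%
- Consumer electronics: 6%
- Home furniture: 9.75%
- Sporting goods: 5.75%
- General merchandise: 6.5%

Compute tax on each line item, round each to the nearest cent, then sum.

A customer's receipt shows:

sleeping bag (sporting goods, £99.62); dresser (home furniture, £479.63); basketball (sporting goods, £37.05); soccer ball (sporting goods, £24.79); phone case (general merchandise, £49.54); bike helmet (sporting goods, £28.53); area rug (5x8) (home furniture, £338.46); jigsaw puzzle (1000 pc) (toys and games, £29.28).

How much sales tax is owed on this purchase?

Sleeping bag £99.62: sporting goods → 5.75% → £5.73
Dresser £479.63: home furniture → 9.75% → £46.76
Basketball £37.05: sporting goods → 5.75% → £2.13
Soccer ball £24.79: sporting goods → 5.75% → £1.43
Phone case £49.54: general merchandise → 6.5% → £3.22
Bike helmet £28.53: sporting goods → 5.75% → £1.64
Area rug (5x8) £338.46: home furniture → 9.75% → £33.00
Jigsaw puzzle (1000 pc) £29.28: toys and games → 3.5% → £1.02
Total tax = £5.73 + £46.76 + £2.13 + £1.43 + £3.22 + £1.64 + £33.00 + £1.02 = £94.93

£94.93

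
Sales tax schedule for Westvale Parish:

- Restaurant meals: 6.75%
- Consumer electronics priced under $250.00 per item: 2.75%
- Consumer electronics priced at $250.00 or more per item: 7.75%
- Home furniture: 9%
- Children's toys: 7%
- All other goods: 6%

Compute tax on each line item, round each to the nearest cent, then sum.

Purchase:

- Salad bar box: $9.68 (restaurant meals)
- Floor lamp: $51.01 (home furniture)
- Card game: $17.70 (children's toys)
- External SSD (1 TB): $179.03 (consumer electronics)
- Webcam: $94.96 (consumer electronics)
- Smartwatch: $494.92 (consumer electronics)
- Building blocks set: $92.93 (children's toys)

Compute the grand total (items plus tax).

Salad bar box $9.68: restaurant meals → 6.75% → $0.65
Floor lamp $51.01: home furniture → 9% → $4.59
Card game $17.70: children's toys → 7% → $1.24
External SSD (1 TB) $179.03: consumer electronics, under $250.00 → 2.75% → $4.92
Webcam $94.96: consumer electronics, under $250.00 → 2.75% → $2.61
Smartwatch $494.92: consumer electronics, $250.00 or more → 7.75% → $38.36
Building blocks set $92.93: children's toys → 7% → $6.51
Subtotal = $940.23; tax = $58.88; total due = $999.11

$999.11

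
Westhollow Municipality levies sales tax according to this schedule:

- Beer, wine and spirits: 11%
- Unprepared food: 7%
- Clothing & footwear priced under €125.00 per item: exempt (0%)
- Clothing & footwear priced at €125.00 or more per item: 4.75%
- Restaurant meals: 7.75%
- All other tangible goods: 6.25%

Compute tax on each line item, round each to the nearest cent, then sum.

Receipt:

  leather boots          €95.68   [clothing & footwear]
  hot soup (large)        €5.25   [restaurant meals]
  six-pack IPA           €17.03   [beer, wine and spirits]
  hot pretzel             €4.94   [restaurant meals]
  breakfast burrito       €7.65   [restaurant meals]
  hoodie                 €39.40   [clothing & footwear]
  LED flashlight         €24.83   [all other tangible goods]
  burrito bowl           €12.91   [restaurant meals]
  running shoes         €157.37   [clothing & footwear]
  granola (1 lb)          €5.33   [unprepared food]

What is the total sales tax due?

€13.65

Leather boots €95.68: clothing & footwear, under €125.00 → 0% → €0.00
Hot soup (large) €5.25: restaurant meals → 7.75% → €0.41
Six-pack IPA €17.03: beer, wine and spirits → 11% → €1.87
Hot pretzel €4.94: restaurant meals → 7.75% → €0.38
Breakfast burrito €7.65: restaurant meals → 7.75% → €0.59
Hoodie €39.40: clothing & footwear, under €125.00 → 0% → €0.00
LED flashlight €24.83: all other tangible goods → 6.25% → €1.55
Burrito bowl €12.91: restaurant meals → 7.75% → €1.00
Running shoes €157.37: clothing & footwear, €125.00 or more → 4.75% → €7.48
Granola (1 lb) €5.33: unprepared food → 7% → €0.37
Total tax = €0.41 + €1.87 + €0.38 + €0.59 + €1.55 + €1.00 + €7.48 + €0.37 = €13.65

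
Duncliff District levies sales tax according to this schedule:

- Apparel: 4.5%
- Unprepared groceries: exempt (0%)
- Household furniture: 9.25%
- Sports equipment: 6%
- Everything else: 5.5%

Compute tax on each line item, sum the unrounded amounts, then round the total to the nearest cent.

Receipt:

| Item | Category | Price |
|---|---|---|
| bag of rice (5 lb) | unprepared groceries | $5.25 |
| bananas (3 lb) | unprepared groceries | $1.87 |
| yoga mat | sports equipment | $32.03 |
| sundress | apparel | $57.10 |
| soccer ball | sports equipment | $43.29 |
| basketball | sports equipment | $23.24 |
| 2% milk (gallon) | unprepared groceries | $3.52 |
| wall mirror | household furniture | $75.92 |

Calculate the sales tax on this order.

Bag of rice (5 lb) $5.25: unprepared groceries → 0% → $0.00
Bananas (3 lb) $1.87: unprepared groceries → 0% → $0.00
Yoga mat $32.03: sports equipment → 6% → $1.9218
Sundress $57.10: apparel → 4.5% → $2.5695
Soccer ball $43.29: sports equipment → 6% → $2.5974
Basketball $23.24: sports equipment → 6% → $1.3944
2% milk (gallon) $3.52: unprepared groceries → 0% → $0.00
Wall mirror $75.92: household furniture → 9.25% → $7.0226
Unrounded tax sum = $15.5057 → $15.51

$15.51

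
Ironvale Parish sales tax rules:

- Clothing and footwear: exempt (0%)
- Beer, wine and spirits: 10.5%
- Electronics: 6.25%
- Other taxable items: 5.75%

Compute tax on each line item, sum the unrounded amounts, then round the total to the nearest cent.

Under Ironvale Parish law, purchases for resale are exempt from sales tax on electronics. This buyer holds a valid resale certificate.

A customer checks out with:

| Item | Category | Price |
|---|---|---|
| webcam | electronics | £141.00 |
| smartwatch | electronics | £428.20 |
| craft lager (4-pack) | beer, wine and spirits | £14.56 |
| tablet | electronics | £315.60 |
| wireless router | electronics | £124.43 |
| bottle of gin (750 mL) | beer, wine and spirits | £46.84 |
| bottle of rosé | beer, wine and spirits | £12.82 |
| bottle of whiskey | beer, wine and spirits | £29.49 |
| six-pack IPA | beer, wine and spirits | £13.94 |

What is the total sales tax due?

£12.35

Webcam £141.00: electronics, buyer-exempt → 0% → £0.00
Smartwatch £428.20: electronics, buyer-exempt → 0% → £0.00
Craft lager (4-pack) £14.56: beer, wine and spirits → 10.5% → £1.5288
Tablet £315.60: electronics, buyer-exempt → 0% → £0.00
Wireless router £124.43: electronics, buyer-exempt → 0% → £0.00
Bottle of gin (750 mL) £46.84: beer, wine and spirits → 10.5% → £4.9182
Bottle of rosé £12.82: beer, wine and spirits → 10.5% → £1.3461
Bottle of whiskey £29.49: beer, wine and spirits → 10.5% → £3.09645
Six-pack IPA £13.94: beer, wine and spirits → 10.5% → £1.4637
Unrounded tax sum = £12.35325 → £12.35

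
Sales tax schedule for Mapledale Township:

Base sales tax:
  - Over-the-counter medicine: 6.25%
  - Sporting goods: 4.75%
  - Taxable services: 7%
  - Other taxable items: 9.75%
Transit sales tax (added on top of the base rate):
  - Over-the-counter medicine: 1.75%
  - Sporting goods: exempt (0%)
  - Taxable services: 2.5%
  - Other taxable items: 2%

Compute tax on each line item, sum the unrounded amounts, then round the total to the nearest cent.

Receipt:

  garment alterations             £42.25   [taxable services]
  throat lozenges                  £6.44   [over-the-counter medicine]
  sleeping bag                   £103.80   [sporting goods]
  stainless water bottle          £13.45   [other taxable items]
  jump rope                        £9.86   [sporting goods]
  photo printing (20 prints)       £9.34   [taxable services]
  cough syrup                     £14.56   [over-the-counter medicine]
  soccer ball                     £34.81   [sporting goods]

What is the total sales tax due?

£15.21

Garment alterations £42.25: taxable services → 7% + 2.5% transit = 9.5% → £4.01375
Throat lozenges £6.44: over-the-counter medicine → 6.25% + 1.75% transit = 8% → £0.5152
Sleeping bag £103.80: sporting goods → 4.75% + 0% transit = 4.75% → £4.9305
Stainless water bottle £13.45: other taxable items → 9.75% + 2% transit = 11.75% → £1.580375
Jump rope £9.86: sporting goods → 4.75% + 0% transit = 4.75% → £0.46835
Photo printing (20 prints) £9.34: taxable services → 7% + 2.5% transit = 9.5% → £0.8873
Cough syrup £14.56: over-the-counter medicine → 6.25% + 1.75% transit = 8% → £1.1648
Soccer ball £34.81: sporting goods → 4.75% + 0% transit = 4.75% → £1.653475
Unrounded tax sum = £15.21375 → £15.21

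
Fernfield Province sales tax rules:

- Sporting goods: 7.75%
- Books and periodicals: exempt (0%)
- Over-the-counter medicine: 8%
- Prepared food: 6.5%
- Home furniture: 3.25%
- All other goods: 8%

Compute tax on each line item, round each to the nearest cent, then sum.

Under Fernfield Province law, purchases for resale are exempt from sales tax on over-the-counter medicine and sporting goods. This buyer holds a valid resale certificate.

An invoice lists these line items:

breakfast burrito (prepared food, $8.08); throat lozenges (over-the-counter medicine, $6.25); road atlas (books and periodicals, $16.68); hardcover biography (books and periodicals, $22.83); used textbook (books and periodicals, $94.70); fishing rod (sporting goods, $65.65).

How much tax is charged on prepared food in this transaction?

Breakfast burrito $8.08: prepared food → 6.5% → $0.53
Tax on prepared food = $0.53

$0.53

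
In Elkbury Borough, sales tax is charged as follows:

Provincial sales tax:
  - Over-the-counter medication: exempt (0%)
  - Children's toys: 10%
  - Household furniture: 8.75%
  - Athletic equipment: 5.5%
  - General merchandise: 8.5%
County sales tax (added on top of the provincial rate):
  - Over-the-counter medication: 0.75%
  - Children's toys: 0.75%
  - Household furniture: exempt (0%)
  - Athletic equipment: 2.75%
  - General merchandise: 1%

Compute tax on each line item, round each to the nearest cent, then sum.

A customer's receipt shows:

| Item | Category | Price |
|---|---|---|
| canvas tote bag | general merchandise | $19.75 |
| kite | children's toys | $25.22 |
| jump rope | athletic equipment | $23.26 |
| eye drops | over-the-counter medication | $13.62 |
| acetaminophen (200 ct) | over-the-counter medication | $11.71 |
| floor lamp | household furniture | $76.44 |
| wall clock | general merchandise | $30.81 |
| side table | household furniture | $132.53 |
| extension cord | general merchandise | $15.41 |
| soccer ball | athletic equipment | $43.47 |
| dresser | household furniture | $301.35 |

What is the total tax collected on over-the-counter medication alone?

$0.19

Eye drops $13.62: over-the-counter medication → 0% + 0.75% county = 0.75% → $0.10
Acetaminophen (200 ct) $11.71: over-the-counter medication → 0% + 0.75% county = 0.75% → $0.09
Tax on over-the-counter medication = $0.10 + $0.09 = $0.19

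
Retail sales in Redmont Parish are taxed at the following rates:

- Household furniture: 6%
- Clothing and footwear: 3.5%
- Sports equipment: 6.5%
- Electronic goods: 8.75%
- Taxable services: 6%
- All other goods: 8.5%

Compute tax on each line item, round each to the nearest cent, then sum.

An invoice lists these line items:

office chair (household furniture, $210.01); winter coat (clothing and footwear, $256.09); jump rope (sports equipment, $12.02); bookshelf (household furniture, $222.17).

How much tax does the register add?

Office chair $210.01: household furniture → 6% → $12.60
Winter coat $256.09: clothing and footwear → 3.5% → $8.96
Jump rope $12.02: sports equipment → 6.5% → $0.78
Bookshelf $222.17: household furniture → 6% → $13.33
Total tax = $12.60 + $8.96 + $0.78 + $13.33 = $35.67

$35.67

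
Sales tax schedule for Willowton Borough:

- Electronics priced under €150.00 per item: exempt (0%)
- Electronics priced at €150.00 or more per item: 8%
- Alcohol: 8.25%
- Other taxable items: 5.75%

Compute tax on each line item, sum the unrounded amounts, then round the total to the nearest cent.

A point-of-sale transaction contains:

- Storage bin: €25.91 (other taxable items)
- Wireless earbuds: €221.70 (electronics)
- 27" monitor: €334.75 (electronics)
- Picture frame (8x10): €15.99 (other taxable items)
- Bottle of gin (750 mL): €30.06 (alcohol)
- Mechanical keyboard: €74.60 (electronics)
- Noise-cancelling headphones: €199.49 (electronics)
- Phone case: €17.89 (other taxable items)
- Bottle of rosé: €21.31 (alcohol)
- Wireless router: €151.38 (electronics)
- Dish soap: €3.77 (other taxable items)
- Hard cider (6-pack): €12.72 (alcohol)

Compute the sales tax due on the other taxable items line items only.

€3.65

Storage bin €25.91: other taxable items → 5.75% → €1.489825
Picture frame (8x10) €15.99: other taxable items → 5.75% → €0.919425
Phone case €17.89: other taxable items → 5.75% → €1.028675
Dish soap €3.77: other taxable items → 5.75% → €0.216775
Tax on other taxable items: unrounded sum = €3.6547 → €3.65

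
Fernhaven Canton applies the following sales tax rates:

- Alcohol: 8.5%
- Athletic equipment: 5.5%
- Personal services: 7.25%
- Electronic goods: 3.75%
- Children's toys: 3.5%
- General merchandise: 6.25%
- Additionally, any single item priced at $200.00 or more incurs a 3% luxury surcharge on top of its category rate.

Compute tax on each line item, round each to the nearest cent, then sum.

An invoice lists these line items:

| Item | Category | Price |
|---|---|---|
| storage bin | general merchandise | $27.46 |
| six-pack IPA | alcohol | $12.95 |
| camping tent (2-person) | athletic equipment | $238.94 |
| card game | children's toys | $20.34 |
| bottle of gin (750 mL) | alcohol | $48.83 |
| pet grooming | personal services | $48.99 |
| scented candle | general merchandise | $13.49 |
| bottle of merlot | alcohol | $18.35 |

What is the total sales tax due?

Storage bin $27.46: general merchandise → 6.25% → $1.72
Six-pack IPA $12.95: alcohol → 8.5% → $1.10
Camping tent (2-person) $238.94: athletic equipment → 5.5% + 3% surcharge = 8.5% → $20.31
Card game $20.34: children's toys → 3.5% → $0.71
Bottle of gin (750 mL) $48.83: alcohol → 8.5% → $4.15
Pet grooming $48.99: personal services → 7.25% → $3.55
Scented candle $13.49: general merchandise → 6.25% → $0.84
Bottle of merlot $18.35: alcohol → 8.5% → $1.56
Total tax = $1.72 + $1.10 + $20.31 + $0.71 + $4.15 + $3.55 + $0.84 + $1.56 = $33.94

$33.94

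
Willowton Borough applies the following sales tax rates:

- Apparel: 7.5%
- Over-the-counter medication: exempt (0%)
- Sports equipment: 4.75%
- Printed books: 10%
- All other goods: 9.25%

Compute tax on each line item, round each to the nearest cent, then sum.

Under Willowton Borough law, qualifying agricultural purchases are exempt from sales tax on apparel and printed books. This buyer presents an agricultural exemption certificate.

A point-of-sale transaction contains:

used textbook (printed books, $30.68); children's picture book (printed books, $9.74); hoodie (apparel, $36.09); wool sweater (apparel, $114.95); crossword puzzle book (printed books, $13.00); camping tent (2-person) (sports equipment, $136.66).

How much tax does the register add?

$6.49

Used textbook $30.68: printed books, buyer-exempt → 0% → $0.00
Children's picture book $9.74: printed books, buyer-exempt → 0% → $0.00
Hoodie $36.09: apparel, buyer-exempt → 0% → $0.00
Wool sweater $114.95: apparel, buyer-exempt → 0% → $0.00
Crossword puzzle book $13.00: printed books, buyer-exempt → 0% → $0.00
Camping tent (2-person) $136.66: sports equipment → 4.75% → $6.49
Total tax = $6.49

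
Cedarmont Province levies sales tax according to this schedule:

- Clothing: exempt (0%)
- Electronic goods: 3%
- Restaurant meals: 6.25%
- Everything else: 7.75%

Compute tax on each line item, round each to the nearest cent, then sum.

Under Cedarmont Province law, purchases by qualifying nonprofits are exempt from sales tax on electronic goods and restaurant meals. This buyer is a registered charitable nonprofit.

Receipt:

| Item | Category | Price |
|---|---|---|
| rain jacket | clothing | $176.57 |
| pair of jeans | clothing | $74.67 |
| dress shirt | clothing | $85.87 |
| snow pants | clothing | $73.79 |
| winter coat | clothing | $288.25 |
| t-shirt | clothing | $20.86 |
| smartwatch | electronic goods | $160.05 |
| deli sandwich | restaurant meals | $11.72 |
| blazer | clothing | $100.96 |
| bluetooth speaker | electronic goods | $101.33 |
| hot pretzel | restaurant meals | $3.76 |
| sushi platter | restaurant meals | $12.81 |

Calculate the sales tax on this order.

$0.00

Rain jacket $176.57: clothing → 0% → $0.00
Pair of jeans $74.67: clothing → 0% → $0.00
Dress shirt $85.87: clothing → 0% → $0.00
Snow pants $73.79: clothing → 0% → $0.00
Winter coat $288.25: clothing → 0% → $0.00
T-shirt $20.86: clothing → 0% → $0.00
Smartwatch $160.05: electronic goods, buyer-exempt → 0% → $0.00
Deli sandwich $11.72: restaurant meals, buyer-exempt → 0% → $0.00
Blazer $100.96: clothing → 0% → $0.00
Bluetooth speaker $101.33: electronic goods, buyer-exempt → 0% → $0.00
Hot pretzel $3.76: restaurant meals, buyer-exempt → 0% → $0.00
Sushi platter $12.81: restaurant meals, buyer-exempt → 0% → $0.00
Total tax = $0.00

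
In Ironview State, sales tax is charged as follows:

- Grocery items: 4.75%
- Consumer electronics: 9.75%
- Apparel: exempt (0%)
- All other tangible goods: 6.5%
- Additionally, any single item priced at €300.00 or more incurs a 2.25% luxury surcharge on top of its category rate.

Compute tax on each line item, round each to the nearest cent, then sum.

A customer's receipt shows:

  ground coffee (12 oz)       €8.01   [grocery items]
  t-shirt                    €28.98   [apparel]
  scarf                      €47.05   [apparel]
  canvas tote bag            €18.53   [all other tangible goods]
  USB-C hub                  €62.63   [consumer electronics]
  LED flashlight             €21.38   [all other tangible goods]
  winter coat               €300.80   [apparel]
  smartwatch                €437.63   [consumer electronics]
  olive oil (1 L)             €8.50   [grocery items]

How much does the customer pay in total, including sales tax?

Ground coffee (12 oz) €8.01: grocery items → 4.75% → €0.38
T-shirt €28.98: apparel → 0% → €0.00
Scarf €47.05: apparel → 0% → €0.00
Canvas tote bag €18.53: all other tangible goods → 6.5% → €1.20
USB-C hub €62.63: consumer electronics → 9.75% → €6.11
LED flashlight €21.38: all other tangible goods → 6.5% → €1.39
Winter coat €300.80: apparel → 0% + 2.25% surcharge = 2.25% → €6.77
Smartwatch €437.63: consumer electronics → 9.75% + 2.25% surcharge = 12% → €52.52
Olive oil (1 L) €8.50: grocery items → 4.75% → €0.40
Subtotal = €933.51; tax = €68.77; total due = €1002.28

€1002.28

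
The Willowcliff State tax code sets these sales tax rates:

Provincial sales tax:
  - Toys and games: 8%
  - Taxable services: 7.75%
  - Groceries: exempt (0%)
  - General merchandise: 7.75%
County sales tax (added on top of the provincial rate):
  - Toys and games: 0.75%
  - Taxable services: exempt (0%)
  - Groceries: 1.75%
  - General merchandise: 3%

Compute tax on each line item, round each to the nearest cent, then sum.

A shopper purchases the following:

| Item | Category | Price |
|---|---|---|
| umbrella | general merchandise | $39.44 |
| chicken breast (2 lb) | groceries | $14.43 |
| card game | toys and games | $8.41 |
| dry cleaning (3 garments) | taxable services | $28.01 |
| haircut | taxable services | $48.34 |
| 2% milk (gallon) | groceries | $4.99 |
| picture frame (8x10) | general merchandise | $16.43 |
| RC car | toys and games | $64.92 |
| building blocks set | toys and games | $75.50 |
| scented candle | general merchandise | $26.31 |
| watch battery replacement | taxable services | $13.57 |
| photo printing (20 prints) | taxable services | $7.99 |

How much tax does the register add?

Umbrella $39.44: general merchandise → 7.75% + 3% county = 10.75% → $4.24
Chicken breast (2 lb) $14.43: groceries → 0% + 1.75% county = 1.75% → $0.25
Card game $8.41: toys and games → 8% + 0.75% county = 8.75% → $0.74
Dry cleaning (3 garments) $28.01: taxable services → 7.75% + 0% county = 7.75% → $2.17
Haircut $48.34: taxable services → 7.75% + 0% county = 7.75% → $3.75
2% milk (gallon) $4.99: groceries → 0% + 1.75% county = 1.75% → $0.09
Picture frame (8x10) $16.43: general merchandise → 7.75% + 3% county = 10.75% → $1.77
RC car $64.92: toys and games → 8% + 0.75% county = 8.75% → $5.68
Building blocks set $75.50: toys and games → 8% + 0.75% county = 8.75% → $6.61
Scented candle $26.31: general merchandise → 7.75% + 3% county = 10.75% → $2.83
Watch battery replacement $13.57: taxable services → 7.75% + 0% county = 7.75% → $1.05
Photo printing (20 prints) $7.99: taxable services → 7.75% + 0% county = 7.75% → $0.62
Total tax = $4.24 + $0.25 + $0.74 + $2.17 + $3.75 + $0.09 + $1.77 + $5.68 + $6.61 + $2.83 + $1.05 + $0.62 = $29.80

$29.80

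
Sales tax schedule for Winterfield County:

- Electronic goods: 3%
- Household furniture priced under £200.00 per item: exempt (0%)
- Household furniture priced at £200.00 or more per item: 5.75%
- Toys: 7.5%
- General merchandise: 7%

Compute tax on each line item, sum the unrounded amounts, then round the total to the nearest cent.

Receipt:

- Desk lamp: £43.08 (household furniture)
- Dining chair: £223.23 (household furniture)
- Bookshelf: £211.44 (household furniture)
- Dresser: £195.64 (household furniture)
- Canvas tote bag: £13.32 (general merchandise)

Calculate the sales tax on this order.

Desk lamp £43.08: household furniture, under £200.00 → 0% → £0.00
Dining chair £223.23: household furniture, £200.00 or more → 5.75% → £12.835725
Bookshelf £211.44: household furniture, £200.00 or more → 5.75% → £12.1578
Dresser £195.64: household furniture, under £200.00 → 0% → £0.00
Canvas tote bag £13.32: general merchandise → 7% → £0.9324
Unrounded tax sum = £25.925925 → £25.93

£25.93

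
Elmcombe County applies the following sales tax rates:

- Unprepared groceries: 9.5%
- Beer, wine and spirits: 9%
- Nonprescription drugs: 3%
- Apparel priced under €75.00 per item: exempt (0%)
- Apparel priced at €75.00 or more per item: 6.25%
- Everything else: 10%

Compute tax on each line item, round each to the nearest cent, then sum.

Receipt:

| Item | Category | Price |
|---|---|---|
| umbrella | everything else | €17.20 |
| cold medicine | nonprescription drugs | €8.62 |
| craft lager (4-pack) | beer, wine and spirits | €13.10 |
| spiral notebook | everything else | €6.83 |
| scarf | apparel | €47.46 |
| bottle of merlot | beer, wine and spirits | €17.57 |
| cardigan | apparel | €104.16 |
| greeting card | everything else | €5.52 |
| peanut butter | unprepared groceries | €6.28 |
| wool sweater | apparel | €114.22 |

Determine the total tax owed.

Umbrella €17.20: everything else → 10% → €1.72
Cold medicine €8.62: nonprescription drugs → 3% → €0.26
Craft lager (4-pack) €13.10: beer, wine and spirits → 9% → €1.18
Spiral notebook €6.83: everything else → 10% → €0.68
Scarf €47.46: apparel, under €75.00 → 0% → €0.00
Bottle of merlot €17.57: beer, wine and spirits → 9% → €1.58
Cardigan €104.16: apparel, €75.00 or more → 6.25% → €6.51
Greeting card €5.52: everything else → 10% → €0.55
Peanut butter €6.28: unprepared groceries → 9.5% → €0.60
Wool sweater €114.22: apparel, €75.00 or more → 6.25% → €7.14
Total tax = €1.72 + €0.26 + €1.18 + €0.68 + €1.58 + €6.51 + €0.55 + €0.60 + €7.14 = €20.22

€20.22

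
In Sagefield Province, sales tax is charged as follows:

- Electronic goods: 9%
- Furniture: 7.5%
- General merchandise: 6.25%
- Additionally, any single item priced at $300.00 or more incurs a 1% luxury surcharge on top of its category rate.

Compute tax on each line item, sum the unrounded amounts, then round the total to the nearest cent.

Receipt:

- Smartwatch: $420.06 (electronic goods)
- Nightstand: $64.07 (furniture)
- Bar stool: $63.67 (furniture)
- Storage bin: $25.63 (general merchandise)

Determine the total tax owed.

$53.19

Smartwatch $420.06: electronic goods → 9% + 1% surcharge = 10% → $42.006
Nightstand $64.07: furniture → 7.5% → $4.80525
Bar stool $63.67: furniture → 7.5% → $4.77525
Storage bin $25.63: general merchandise → 6.25% → $1.601875
Unrounded tax sum = $53.188375 → $53.19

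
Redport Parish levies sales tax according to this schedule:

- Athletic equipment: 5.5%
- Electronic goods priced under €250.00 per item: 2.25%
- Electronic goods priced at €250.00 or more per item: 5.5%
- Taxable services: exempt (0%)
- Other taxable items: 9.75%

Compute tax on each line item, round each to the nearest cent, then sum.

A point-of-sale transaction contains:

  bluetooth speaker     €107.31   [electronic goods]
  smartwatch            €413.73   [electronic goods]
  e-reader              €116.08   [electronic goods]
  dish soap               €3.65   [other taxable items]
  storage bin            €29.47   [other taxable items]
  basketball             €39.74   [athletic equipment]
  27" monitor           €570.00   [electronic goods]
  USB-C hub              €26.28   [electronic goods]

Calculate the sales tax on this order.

€65.14

Bluetooth speaker €107.31: electronic goods, under €250.00 → 2.25% → €2.41
Smartwatch €413.73: electronic goods, €250.00 or more → 5.5% → €22.76
E-reader €116.08: electronic goods, under €250.00 → 2.25% → €2.61
Dish soap €3.65: other taxable items → 9.75% → €0.36
Storage bin €29.47: other taxable items → 9.75% → €2.87
Basketball €39.74: athletic equipment → 5.5% → €2.19
27" monitor €570.00: electronic goods, €250.00 or more → 5.5% → €31.35
USB-C hub €26.28: electronic goods, under €250.00 → 2.25% → €0.59
Total tax = €2.41 + €22.76 + €2.61 + €0.36 + €2.87 + €2.19 + €31.35 + €0.59 = €65.14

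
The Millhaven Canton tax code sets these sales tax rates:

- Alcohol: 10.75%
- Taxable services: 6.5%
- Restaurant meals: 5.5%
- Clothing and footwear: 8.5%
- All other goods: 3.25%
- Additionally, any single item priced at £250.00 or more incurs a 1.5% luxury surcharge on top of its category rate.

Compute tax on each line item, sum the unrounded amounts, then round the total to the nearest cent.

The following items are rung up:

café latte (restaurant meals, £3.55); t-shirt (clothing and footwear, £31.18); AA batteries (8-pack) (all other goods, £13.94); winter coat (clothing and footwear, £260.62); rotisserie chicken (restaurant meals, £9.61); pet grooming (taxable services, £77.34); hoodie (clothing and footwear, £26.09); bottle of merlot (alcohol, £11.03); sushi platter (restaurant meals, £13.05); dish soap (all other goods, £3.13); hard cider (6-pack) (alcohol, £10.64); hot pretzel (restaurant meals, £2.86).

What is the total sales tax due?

Café latte £3.55: restaurant meals → 5.5% → £0.19525
T-shirt £31.18: clothing and footwear → 8.5% → £2.6503
AA batteries (8-pack) £13.94: all other goods → 3.25% → £0.45305
Winter coat £260.62: clothing and footwear → 8.5% + 1.5% surcharge = 10% → £26.062
Rotisserie chicken £9.61: restaurant meals → 5.5% → £0.52855
Pet grooming £77.34: taxable services → 6.5% → £5.0271
Hoodie £26.09: clothing and footwear → 8.5% → £2.21765
Bottle of merlot £11.03: alcohol → 10.75% → £1.185725
Sushi platter £13.05: restaurant meals → 5.5% → £0.71775
Dish soap £3.13: all other goods → 3.25% → £0.101725
Hard cider (6-pack) £10.64: alcohol → 10.75% → £1.1438
Hot pretzel £2.86: restaurant meals → 5.5% → £0.1573
Unrounded tax sum = £40.4402 → £40.44

£40.44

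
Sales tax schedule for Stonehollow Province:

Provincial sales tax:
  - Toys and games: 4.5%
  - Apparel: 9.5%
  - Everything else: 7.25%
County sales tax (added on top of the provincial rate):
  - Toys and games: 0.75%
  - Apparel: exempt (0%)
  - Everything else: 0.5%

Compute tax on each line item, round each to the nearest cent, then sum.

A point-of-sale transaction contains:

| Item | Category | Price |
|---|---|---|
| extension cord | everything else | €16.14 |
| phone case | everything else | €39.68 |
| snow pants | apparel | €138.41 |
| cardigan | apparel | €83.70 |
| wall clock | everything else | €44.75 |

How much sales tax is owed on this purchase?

€28.90

Extension cord €16.14: everything else → 7.25% + 0.5% county = 7.75% → €1.25
Phone case €39.68: everything else → 7.25% + 0.5% county = 7.75% → €3.08
Snow pants €138.41: apparel → 9.5% + 0% county = 9.5% → €13.15
Cardigan €83.70: apparel → 9.5% + 0% county = 9.5% → €7.95
Wall clock €44.75: everything else → 7.25% + 0.5% county = 7.75% → €3.47
Total tax = €1.25 + €3.08 + €13.15 + €7.95 + €3.47 = €28.90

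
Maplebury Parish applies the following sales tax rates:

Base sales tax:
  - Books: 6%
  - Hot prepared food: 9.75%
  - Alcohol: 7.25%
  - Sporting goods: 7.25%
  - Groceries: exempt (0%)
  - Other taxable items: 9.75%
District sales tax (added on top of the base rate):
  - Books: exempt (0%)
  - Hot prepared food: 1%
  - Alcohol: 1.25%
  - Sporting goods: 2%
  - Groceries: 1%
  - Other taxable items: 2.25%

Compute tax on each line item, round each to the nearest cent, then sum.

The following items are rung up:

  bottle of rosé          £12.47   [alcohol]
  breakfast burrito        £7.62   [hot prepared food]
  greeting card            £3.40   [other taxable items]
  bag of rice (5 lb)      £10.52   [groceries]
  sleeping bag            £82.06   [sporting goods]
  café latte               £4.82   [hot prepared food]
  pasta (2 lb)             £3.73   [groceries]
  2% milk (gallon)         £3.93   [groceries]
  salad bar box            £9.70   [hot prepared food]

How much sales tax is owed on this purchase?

£11.63

Bottle of rosé £12.47: alcohol → 7.25% + 1.25% district = 8.5% → £1.06
Breakfast burrito £7.62: hot prepared food → 9.75% + 1% district = 10.75% → £0.82
Greeting card £3.40: other taxable items → 9.75% + 2.25% district = 12% → £0.41
Bag of rice (5 lb) £10.52: groceries → 0% + 1% district = 1% → £0.11
Sleeping bag £82.06: sporting goods → 7.25% + 2% district = 9.25% → £7.59
Café latte £4.82: hot prepared food → 9.75% + 1% district = 10.75% → £0.52
Pasta (2 lb) £3.73: groceries → 0% + 1% district = 1% → £0.04
2% milk (gallon) £3.93: groceries → 0% + 1% district = 1% → £0.04
Salad bar box £9.70: hot prepared food → 9.75% + 1% district = 10.75% → £1.04
Total tax = £1.06 + £0.82 + £0.41 + £0.11 + £7.59 + £0.52 + £0.04 + £0.04 + £1.04 = £11.63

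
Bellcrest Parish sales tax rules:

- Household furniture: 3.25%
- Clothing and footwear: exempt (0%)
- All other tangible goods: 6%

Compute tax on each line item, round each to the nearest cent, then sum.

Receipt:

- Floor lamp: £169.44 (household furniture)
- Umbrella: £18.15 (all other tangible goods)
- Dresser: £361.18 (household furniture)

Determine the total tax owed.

Floor lamp £169.44: household furniture → 3.25% → £5.51
Umbrella £18.15: all other tangible goods → 6% → £1.09
Dresser £361.18: household furniture → 3.25% → £11.74
Total tax = £5.51 + £1.09 + £11.74 = £18.34

£18.34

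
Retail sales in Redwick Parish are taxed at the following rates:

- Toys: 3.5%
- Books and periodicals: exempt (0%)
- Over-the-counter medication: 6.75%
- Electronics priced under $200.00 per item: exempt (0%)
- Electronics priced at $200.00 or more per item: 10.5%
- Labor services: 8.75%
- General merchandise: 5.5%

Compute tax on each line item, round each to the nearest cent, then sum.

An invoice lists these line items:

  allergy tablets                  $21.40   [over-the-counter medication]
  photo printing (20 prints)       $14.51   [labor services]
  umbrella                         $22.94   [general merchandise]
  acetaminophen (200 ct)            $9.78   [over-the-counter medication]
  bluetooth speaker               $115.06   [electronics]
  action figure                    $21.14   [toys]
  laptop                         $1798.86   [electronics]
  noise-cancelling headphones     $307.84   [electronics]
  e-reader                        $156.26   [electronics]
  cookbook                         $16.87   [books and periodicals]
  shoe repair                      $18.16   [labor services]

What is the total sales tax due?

$228.16

Allergy tablets $21.40: over-the-counter medication → 6.75% → $1.44
Photo printing (20 prints) $14.51: labor services → 8.75% → $1.27
Umbrella $22.94: general merchandise → 5.5% → $1.26
Acetaminophen (200 ct) $9.78: over-the-counter medication → 6.75% → $0.66
Bluetooth speaker $115.06: electronics, under $200.00 → 0% → $0.00
Action figure $21.14: toys → 3.5% → $0.74
Laptop $1798.86: electronics, $200.00 or more → 10.5% → $188.88
Noise-cancelling headphones $307.84: electronics, $200.00 or more → 10.5% → $32.32
E-reader $156.26: electronics, under $200.00 → 0% → $0.00
Cookbook $16.87: books and periodicals → 0% → $0.00
Shoe repair $18.16: labor services → 8.75% → $1.59
Total tax = $1.44 + $1.27 + $1.26 + $0.66 + $0.74 + $188.88 + $32.32 + $1.59 = $228.16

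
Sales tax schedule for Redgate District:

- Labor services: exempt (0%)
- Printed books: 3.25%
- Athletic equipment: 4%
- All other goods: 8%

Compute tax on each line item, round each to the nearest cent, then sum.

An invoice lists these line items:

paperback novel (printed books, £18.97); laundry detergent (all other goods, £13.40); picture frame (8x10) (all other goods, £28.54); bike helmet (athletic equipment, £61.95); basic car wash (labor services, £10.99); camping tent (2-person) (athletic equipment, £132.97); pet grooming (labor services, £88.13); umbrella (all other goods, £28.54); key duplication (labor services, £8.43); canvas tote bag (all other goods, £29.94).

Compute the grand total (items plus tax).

£438.31

Paperback novel £18.97: printed books → 3.25% → £0.62
Laundry detergent £13.40: all other goods → 8% → £1.07
Picture frame (8x10) £28.54: all other goods → 8% → £2.28
Bike helmet £61.95: athletic equipment → 4% → £2.48
Basic car wash £10.99: labor services → 0% → £0.00
Camping tent (2-person) £132.97: athletic equipment → 4% → £5.32
Pet grooming £88.13: labor services → 0% → £0.00
Umbrella £28.54: all other goods → 8% → £2.28
Key duplication £8.43: labor services → 0% → £0.00
Canvas tote bag £29.94: all other goods → 8% → £2.40
Subtotal = £421.86; tax = £16.45; total due = £438.31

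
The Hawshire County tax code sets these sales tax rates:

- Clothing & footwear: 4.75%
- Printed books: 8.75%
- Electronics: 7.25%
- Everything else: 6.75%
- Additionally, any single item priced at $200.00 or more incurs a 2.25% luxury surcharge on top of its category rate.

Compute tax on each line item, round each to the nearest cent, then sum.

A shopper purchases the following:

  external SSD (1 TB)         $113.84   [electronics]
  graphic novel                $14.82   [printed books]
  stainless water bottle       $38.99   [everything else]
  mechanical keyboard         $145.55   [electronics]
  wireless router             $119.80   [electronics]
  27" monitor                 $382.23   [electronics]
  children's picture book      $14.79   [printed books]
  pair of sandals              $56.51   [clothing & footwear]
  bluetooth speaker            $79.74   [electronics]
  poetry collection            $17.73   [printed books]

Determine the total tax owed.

$79.03

External SSD (1 TB) $113.84: electronics → 7.25% → $8.25
Graphic novel $14.82: printed books → 8.75% → $1.30
Stainless water bottle $38.99: everything else → 6.75% → $2.63
Mechanical keyboard $145.55: electronics → 7.25% → $10.55
Wireless router $119.80: electronics → 7.25% → $8.69
27" monitor $382.23: electronics → 7.25% + 2.25% surcharge = 9.5% → $36.31
Children's picture book $14.79: printed books → 8.75% → $1.29
Pair of sandals $56.51: clothing & footwear → 4.75% → $2.68
Bluetooth speaker $79.74: electronics → 7.25% → $5.78
Poetry collection $17.73: printed books → 8.75% → $1.55
Total tax = $8.25 + $1.30 + $2.63 + $10.55 + $8.69 + $36.31 + $1.29 + $2.68 + $5.78 + $1.55 = $79.03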